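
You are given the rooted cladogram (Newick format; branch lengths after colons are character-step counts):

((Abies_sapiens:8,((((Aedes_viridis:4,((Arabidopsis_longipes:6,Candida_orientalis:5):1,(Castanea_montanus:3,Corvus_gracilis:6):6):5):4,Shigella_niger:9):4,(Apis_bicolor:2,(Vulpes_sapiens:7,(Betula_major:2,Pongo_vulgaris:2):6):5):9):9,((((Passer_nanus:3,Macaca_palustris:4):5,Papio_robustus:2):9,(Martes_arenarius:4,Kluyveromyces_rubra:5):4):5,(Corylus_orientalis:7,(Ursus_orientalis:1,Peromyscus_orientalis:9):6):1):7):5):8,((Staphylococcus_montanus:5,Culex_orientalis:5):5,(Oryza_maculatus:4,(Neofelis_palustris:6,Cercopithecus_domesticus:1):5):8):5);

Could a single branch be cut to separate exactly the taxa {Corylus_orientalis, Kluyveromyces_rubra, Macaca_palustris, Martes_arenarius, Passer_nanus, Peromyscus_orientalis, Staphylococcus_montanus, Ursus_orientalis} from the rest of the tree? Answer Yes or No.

The MRCA of the listed taxa is the root, so the smallest clade containing them is the whole tree.
That clade also contains Abies_sapiens, Aedes_viridis, Apis_bicolor, Arabidopsis_longipes, Betula_major, Candida_orientalis, Castanea_montanus, Cercopithecus_domesticus, Corvus_gracilis, Culex_orientalis, Neofelis_palustris, Oryza_maculatus, Papio_robustus, Pongo_vulgaris, Shigella_niger, Vulpes_sapiens, which are not in the proposed group, so the group is not monophyletic.

No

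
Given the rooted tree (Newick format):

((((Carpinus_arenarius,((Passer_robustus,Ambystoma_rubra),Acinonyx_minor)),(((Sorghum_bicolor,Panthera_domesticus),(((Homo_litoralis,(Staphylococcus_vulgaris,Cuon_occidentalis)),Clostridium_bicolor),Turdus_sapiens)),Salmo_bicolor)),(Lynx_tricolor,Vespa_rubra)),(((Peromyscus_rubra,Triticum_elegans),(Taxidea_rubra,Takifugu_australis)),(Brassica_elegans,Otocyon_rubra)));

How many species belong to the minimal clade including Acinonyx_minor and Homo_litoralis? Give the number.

12

The MRCA of Acinonyx_minor and Homo_litoralis is the node subtending ((Carpinus_arenarius,((Passer_robustus,Ambystoma_rubra),Acinonyx_minor)),(((Sorghum_bicolor,Panthera_domesticus),(((Homo_litoralis,(Staphylococcus_vulgaris,Cuon_occidentalis)),Clostridium_bicolor),Turdus_sapiens)),Salmo_bicolor)).
That clade contains 12 terminal taxa: Acinonyx_minor, Ambystoma_rubra, Carpinus_arenarius, Clostridium_bicolor, Cuon_occidentalis, Homo_litoralis, Panthera_domesticus, Passer_robustus, Salmo_bicolor, Sorghum_bicolor, Staphylococcus_vulgaris, Turdus_sapiens.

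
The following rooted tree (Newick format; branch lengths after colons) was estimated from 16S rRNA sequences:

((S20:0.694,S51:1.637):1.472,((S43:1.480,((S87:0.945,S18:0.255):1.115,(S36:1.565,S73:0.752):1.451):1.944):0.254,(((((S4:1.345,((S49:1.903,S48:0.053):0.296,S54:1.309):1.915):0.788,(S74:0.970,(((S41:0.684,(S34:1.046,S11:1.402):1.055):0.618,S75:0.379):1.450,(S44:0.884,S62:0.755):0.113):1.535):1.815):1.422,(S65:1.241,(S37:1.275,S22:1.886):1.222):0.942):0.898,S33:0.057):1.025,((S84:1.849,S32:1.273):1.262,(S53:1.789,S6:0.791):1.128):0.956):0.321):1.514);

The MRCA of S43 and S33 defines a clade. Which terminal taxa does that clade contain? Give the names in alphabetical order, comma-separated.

Tracing S43: it sits inside (S43,((S87,S18),(S36,S73))).
Tracing S33: it sits inside ((((S4,((S49,S48),S54)),(S74,(((S41,(S34,S11)),S75),(S44,S62)))),(S65,(S37,S22))),S33).
The smallest clade enclosing both is ((S43,((S87,S18),(S36,S73))),(((((S4,((S49,S48),S54)),(S74,(((S41,(S34,S11)),S75),(S44,S62)))),(S65,(S37,S22))),S33),((S84,S32),(S53,S6)))); the answer is its 24 terminal taxa in alphabetical order.

S11, S18, S22, S32, S33, S34, S36, S37, S4, S41, S43, S44, S48, S49, S53, S54, S6, S62, S65, S73, S74, S75, S84, S87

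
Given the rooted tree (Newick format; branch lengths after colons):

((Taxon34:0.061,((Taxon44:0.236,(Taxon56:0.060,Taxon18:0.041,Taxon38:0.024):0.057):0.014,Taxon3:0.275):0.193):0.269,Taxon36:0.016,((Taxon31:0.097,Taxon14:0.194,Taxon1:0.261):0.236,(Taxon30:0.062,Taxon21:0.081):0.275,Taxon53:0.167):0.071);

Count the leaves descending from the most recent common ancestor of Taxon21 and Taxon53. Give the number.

The MRCA of Taxon21 and Taxon53 is the node subtending ((Taxon31,Taxon14,Taxon1),(Taxon30,Taxon21),Taxon53).
That clade contains 6 terminal taxa: Taxon1, Taxon14, Taxon21, Taxon30, Taxon31, Taxon53.

6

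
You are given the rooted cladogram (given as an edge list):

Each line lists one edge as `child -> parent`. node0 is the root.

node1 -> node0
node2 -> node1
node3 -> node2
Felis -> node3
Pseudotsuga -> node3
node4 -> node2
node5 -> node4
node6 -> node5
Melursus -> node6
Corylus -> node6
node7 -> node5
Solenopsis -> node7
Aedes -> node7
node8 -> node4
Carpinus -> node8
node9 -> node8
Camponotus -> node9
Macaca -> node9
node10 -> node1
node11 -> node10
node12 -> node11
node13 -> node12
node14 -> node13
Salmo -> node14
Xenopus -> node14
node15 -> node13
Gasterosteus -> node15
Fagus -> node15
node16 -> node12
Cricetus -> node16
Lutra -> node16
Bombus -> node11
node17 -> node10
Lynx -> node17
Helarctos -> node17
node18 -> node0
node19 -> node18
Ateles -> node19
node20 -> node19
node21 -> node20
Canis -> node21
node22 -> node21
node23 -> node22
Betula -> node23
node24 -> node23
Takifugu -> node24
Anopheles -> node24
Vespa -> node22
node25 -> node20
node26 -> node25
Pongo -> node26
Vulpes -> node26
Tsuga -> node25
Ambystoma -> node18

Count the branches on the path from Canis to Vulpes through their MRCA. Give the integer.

5

The MRCA of Canis and Vulpes is the node subtending ((Canis,((Betula,(Takifugu,Anopheles)),Vespa)),((Pongo,Vulpes),Tsuga)).
From Canis up to that node: 2 branches. From Vulpes up to the same node: 3 branches. Total: 2 + 3 = 5.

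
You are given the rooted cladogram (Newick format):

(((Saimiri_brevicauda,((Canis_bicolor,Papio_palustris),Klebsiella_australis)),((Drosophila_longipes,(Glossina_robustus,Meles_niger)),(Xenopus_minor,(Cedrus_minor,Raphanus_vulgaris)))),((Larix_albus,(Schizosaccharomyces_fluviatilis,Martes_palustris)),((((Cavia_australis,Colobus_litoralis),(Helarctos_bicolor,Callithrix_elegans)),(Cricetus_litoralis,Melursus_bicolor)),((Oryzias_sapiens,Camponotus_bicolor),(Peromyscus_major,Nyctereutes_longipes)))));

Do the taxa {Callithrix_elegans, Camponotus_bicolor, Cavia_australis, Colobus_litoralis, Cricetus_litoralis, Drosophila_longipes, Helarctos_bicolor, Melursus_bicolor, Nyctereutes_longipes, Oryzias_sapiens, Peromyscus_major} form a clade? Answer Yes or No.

No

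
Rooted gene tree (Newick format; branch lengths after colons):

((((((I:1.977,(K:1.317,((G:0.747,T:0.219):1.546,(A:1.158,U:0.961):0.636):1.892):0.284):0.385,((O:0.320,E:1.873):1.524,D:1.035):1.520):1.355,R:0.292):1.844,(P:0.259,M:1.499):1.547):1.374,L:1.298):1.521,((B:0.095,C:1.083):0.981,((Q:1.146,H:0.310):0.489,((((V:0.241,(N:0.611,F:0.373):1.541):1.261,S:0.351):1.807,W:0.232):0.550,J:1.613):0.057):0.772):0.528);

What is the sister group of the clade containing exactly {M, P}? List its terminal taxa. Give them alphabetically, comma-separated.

A, D, E, G, I, K, O, R, T, U

The clade containing exactly {M, P} attaches to the tree at the node subtending ((((I,(K,((G,T),(A,U)))),((O,E),D)),R),(P,M)).
The other lineage descending from that same node — the sister group — is (((I,(K,((G,T),(A,U)))),((O,E),D)),R); its 10 tips in alphabetical order are the answer.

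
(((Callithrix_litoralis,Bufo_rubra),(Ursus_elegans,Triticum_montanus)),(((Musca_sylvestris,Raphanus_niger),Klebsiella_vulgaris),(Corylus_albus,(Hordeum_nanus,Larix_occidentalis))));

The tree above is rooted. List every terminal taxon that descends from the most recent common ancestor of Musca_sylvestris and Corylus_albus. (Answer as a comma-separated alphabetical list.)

Tracing Musca_sylvestris: it sits inside (Musca_sylvestris,Raphanus_niger).
Tracing Corylus_albus: it sits inside (Corylus_albus,(Hordeum_nanus,Larix_occidentalis)).
The smallest clade enclosing both is (((Musca_sylvestris,Raphanus_niger),Klebsiella_vulgaris),(Corylus_albus,(Hordeum_nanus,Larix_occidentalis))); the answer is its 6 terminal taxa in alphabetical order.

Corylus_albus, Hordeum_nanus, Klebsiella_vulgaris, Larix_occidentalis, Musca_sylvestris, Raphanus_niger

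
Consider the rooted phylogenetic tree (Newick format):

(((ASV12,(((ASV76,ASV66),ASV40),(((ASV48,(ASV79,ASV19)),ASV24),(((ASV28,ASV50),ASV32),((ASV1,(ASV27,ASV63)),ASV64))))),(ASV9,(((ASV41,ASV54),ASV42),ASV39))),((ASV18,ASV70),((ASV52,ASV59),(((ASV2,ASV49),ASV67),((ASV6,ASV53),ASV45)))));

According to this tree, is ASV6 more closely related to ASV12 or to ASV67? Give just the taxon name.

ASV67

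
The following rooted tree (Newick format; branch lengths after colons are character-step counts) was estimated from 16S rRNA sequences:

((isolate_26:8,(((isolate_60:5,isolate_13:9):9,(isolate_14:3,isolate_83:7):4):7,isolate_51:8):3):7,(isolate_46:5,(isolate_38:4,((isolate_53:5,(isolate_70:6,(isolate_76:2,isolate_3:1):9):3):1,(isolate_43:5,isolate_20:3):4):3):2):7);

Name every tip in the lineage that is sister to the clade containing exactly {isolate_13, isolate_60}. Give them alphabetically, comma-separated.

isolate_14, isolate_83

The clade containing exactly {isolate_13, isolate_60} attaches to the tree at the node subtending ((isolate_60,isolate_13),(isolate_14,isolate_83)).
The other lineage descending from that same node — the sister group — is (isolate_14,isolate_83); its 2 tips in alphabetical order are the answer.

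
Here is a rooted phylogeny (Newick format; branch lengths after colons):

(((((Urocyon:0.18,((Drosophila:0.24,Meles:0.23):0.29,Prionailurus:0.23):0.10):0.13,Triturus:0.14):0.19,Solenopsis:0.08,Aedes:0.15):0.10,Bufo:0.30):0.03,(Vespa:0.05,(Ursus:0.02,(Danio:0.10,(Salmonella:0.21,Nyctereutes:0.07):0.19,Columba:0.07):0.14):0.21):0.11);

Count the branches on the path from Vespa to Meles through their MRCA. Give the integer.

The MRCA of Vespa and Meles is the root of the tree.
From Vespa up to that node: 2 branches. From Meles up to the same node: 7 branches. Total: 2 + 7 = 9.

9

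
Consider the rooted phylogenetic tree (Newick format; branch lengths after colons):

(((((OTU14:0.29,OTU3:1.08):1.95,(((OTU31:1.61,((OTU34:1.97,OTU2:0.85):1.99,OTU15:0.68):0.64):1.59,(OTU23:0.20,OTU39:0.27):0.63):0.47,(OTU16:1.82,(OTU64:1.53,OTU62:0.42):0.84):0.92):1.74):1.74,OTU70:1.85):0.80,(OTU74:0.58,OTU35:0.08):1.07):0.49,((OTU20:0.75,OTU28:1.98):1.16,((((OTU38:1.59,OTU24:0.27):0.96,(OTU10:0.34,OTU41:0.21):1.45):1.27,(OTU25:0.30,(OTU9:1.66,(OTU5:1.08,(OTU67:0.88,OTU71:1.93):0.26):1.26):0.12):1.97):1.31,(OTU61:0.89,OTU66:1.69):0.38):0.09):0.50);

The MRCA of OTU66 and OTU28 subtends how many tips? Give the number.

The MRCA of OTU66 and OTU28 is the node subtending ((OTU20,OTU28),((((OTU38,OTU24),(OTU10,OTU41)),(OTU25,(OTU9,(OTU5,(OTU67,OTU71))))),(OTU61,OTU66))).
That clade contains 13 terminal taxa: OTU10, OTU20, OTU24, OTU25, OTU28, OTU38, OTU41, OTU5, OTU61, OTU66, OTU67, OTU71, OTU9.

13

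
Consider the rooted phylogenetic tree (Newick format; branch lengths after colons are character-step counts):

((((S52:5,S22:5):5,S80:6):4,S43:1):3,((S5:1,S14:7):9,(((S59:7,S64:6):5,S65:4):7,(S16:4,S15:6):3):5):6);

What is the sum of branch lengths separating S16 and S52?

35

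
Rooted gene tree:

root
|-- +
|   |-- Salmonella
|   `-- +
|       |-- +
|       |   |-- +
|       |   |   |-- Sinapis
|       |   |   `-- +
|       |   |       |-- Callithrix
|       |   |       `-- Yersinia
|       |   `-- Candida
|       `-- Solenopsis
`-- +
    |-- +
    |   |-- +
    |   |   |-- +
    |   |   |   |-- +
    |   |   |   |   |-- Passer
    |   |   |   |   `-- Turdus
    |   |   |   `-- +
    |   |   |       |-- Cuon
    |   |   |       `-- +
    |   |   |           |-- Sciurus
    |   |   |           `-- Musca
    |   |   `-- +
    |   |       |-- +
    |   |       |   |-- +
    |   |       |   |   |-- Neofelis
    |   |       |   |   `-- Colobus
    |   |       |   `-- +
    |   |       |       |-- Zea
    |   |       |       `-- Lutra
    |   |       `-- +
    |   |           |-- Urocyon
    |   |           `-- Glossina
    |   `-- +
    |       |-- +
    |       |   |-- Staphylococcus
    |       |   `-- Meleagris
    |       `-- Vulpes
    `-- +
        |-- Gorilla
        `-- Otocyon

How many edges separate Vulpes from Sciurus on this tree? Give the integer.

The MRCA of Vulpes and Sciurus is the node subtending ((((Passer,Turdus),(Cuon,(Sciurus,Musca))),(((Neofelis,Colobus),(Zea,Lutra)),(Urocyon,Glossina))),((Staphylococcus,Meleagris),Vulpes)).
From Vulpes up to that node: 2 branches. From Sciurus up to the same node: 5 branches. Total: 2 + 5 = 7.

7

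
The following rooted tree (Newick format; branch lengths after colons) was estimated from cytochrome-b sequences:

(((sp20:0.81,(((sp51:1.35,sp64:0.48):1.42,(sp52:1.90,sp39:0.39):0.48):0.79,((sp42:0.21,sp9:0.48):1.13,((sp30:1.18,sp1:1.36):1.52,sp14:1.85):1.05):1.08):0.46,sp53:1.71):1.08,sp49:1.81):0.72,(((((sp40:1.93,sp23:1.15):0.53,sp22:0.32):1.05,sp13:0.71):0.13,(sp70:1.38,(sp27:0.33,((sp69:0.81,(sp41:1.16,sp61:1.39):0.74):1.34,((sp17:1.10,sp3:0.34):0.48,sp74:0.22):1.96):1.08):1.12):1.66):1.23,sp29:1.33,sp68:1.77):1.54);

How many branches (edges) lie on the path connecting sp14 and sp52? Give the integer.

6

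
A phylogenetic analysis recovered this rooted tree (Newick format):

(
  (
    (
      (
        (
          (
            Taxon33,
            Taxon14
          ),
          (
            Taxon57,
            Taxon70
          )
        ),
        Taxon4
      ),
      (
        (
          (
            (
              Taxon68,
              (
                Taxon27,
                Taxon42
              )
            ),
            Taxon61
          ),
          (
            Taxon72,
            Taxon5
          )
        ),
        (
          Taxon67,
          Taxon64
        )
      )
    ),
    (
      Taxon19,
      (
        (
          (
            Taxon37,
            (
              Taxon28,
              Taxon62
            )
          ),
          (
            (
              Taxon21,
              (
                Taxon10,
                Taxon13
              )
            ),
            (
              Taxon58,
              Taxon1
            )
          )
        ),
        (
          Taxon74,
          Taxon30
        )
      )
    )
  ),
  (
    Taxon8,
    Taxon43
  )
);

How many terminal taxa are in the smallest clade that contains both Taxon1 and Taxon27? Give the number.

24

The MRCA of Taxon1 and Taxon27 is the node subtending (((((Taxon33,Taxon14),(Taxon57,Taxon70)),Taxon4),((((Taxon68,(Taxon27,Taxon42)),Taxon61),(Taxon72,Taxon5)),(Taxon67,Taxon64))),(Taxon19,(((Taxon37,(Taxon28,Taxon62)),((Taxon21,(Taxon10,Taxon13)),(Taxon58,Taxon1))),(Taxon74,Taxon30)))).
That clade contains 24 terminal taxa: Taxon1, Taxon10, Taxon13, Taxon14, Taxon19, Taxon21, Taxon27, Taxon28, Taxon30, Taxon33, Taxon37, Taxon4, Taxon42, Taxon5, Taxon57, Taxon58, Taxon61, Taxon62, Taxon64, Taxon67, Taxon68, Taxon70, Taxon72, Taxon74.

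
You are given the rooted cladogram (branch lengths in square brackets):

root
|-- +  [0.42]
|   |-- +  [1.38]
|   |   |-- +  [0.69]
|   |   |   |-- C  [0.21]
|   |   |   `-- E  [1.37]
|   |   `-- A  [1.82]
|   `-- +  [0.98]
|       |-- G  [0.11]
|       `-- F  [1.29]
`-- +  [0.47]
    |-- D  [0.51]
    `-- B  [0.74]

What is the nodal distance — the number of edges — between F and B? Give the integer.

5

The MRCA of F and B is the root of the tree.
From F up to that node: 3 branches. From B up to the same node: 2 branches. Total: 3 + 2 = 5.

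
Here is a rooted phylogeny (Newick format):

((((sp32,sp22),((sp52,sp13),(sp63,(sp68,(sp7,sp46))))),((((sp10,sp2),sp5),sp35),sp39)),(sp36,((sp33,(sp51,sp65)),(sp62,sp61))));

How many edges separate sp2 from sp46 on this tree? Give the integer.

The MRCA of sp2 and sp46 is the node subtending (((sp32,sp22),((sp52,sp13),(sp63,(sp68,(sp7,sp46))))),((((sp10,sp2),sp5),sp35),sp39)).
From sp2 up to that node: 5 branches. From sp46 up to the same node: 6 branches. Total: 5 + 6 = 11.

11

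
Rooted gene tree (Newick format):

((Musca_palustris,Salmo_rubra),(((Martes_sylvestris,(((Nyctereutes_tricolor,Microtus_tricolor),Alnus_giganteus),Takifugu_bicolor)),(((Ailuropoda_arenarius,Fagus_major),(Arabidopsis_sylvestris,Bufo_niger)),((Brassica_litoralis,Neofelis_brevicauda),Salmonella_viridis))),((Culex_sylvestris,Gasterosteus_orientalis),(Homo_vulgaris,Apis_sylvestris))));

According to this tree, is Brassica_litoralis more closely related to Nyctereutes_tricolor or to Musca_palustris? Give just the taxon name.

Nyctereutes_tricolor

The MRCA of Brassica_litoralis and Nyctereutes_tricolor subtends ((Martes_sylvestris,(((Nyctereutes_tricolor,Microtus_tricolor),Alnus_giganteus),Takifugu_bicolor)),(((Ailuropoda_arenarius,Fagus_major),(Arabidopsis_sylvestris,Bufo_niger)),((Brassica_litoralis,Neofelis_brevicauda),Salmonella_viridis))) (12 taxa).
The MRCA of Brassica_litoralis and Musca_palustris is the root, subtending the entire tree (18 taxa).
The first is nested inside the second, so Brassica_litoralis shares a more recent common ancestor with Nyctereutes_tricolor.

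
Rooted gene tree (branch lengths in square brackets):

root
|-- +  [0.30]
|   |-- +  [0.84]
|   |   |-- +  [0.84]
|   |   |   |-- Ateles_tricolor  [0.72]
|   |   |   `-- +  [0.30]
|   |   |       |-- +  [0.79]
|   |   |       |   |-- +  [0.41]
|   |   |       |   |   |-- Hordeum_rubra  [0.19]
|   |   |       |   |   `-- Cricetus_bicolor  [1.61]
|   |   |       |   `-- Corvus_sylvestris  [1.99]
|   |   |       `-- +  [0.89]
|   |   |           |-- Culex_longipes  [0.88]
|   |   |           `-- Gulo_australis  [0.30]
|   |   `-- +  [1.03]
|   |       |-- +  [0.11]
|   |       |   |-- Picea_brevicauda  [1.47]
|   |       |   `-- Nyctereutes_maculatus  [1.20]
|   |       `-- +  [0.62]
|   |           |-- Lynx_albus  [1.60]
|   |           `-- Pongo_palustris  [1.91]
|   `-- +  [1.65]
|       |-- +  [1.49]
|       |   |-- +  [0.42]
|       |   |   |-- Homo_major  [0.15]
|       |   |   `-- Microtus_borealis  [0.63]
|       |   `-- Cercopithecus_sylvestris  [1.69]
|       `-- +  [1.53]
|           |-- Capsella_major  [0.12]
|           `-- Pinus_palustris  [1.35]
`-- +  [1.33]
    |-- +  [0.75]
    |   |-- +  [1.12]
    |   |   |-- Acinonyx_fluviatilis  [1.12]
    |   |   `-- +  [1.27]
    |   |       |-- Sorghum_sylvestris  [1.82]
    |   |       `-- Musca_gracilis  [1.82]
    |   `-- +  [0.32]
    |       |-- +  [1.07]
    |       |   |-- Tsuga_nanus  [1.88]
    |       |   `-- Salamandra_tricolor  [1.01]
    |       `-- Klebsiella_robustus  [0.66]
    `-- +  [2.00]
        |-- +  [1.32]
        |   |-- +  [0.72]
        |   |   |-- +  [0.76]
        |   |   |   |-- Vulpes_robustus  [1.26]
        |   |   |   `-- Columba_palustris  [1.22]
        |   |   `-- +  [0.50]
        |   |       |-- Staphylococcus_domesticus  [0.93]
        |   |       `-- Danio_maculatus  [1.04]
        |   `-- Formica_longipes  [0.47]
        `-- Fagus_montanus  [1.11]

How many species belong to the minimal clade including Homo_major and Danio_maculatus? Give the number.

27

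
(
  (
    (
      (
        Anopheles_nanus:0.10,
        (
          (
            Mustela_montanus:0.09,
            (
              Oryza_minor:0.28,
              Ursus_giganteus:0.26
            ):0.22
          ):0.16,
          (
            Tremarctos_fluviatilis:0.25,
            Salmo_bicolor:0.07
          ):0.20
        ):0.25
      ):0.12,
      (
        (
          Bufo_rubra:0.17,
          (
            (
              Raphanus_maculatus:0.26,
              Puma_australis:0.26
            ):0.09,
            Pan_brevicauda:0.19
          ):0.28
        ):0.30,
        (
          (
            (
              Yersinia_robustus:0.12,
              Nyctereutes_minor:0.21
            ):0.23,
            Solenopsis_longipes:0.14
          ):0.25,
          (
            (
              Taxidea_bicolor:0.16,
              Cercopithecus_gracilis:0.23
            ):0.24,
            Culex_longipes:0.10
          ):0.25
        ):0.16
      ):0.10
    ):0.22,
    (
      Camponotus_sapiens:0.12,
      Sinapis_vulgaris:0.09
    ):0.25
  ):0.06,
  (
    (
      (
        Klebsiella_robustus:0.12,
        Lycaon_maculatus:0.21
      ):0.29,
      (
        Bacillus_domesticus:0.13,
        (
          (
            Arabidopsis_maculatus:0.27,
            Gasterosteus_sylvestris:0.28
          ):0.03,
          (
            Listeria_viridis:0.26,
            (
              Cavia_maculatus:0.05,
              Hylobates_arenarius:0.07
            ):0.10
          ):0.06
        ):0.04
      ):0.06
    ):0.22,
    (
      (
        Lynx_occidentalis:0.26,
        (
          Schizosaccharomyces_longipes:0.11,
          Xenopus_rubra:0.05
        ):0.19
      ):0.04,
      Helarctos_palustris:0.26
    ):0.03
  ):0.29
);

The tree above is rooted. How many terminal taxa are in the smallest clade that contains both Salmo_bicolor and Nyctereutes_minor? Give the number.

The MRCA of Salmo_bicolor and Nyctereutes_minor is the node subtending ((Anopheles_nanus,((Mustela_montanus,(Oryza_minor,Ursus_giganteus)),(Tremarctos_fluviatilis,Salmo_bicolor))),((Bufo_rubra,((Raphanus_maculatus,Puma_australis),Pan_brevicauda)),(((Yersinia_robustus,Nyctereutes_minor),Solenopsis_longipes),((Taxidea_bicolor,Cercopithecus_gracilis),Culex_longipes)))).
That clade contains 16 terminal taxa: Anopheles_nanus, Bufo_rubra, Cercopithecus_gracilis, Culex_longipes, Mustela_montanus, Nyctereutes_minor, Oryza_minor, Pan_brevicauda, Puma_australis, Raphanus_maculatus, Salmo_bicolor, Solenopsis_longipes, Taxidea_bicolor, Tremarctos_fluviatilis, Ursus_giganteus, Yersinia_robustus.

16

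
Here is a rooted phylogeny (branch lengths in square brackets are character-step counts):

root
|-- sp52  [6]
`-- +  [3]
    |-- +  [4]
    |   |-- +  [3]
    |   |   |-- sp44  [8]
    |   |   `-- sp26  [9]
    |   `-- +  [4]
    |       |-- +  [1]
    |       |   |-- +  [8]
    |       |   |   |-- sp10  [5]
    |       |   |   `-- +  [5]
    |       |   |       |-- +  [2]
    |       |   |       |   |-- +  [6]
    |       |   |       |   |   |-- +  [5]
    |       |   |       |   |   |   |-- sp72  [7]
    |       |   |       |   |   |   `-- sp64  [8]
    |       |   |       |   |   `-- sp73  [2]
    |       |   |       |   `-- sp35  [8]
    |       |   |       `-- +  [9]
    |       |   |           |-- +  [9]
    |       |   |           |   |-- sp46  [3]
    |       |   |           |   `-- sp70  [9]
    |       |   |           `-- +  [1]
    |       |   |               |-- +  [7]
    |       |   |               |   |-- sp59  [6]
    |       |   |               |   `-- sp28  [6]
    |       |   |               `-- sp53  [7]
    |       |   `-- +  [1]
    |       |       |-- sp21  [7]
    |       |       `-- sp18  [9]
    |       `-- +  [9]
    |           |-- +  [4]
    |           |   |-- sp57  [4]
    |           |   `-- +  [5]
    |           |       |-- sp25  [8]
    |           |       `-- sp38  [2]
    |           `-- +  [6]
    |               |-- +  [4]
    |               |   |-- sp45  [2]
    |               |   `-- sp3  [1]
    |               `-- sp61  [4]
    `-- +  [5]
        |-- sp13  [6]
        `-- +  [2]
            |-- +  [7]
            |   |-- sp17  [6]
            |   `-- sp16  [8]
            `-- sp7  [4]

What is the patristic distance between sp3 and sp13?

The path runs sp3 → … → MRCA → … → sp13; the MRCA is the node subtending (((sp44,sp26),(((sp10,((((sp72,sp64),sp73),sp35),((sp46,sp70),((sp59,sp28),sp53)))),(sp21,sp18)),((sp57,(sp25,sp38)),((sp45,sp3),sp61)))),(sp13,((sp17,sp16),sp7))).
Branch lengths along that path: 1 + 4 + 6 + 9 + 4 + 4 + 5 + 6 = 39.

39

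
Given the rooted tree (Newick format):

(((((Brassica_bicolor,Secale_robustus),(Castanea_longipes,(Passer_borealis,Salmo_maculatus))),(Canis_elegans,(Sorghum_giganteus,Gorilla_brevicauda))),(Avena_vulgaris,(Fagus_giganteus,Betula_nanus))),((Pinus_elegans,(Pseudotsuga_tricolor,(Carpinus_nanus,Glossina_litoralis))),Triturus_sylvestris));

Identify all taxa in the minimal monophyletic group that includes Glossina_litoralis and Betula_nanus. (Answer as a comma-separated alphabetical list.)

Avena_vulgaris, Betula_nanus, Brassica_bicolor, Canis_elegans, Carpinus_nanus, Castanea_longipes, Fagus_giganteus, Glossina_litoralis, Gorilla_brevicauda, Passer_borealis, Pinus_elegans, Pseudotsuga_tricolor, Salmo_maculatus, Secale_robustus, Sorghum_giganteus, Triturus_sylvestris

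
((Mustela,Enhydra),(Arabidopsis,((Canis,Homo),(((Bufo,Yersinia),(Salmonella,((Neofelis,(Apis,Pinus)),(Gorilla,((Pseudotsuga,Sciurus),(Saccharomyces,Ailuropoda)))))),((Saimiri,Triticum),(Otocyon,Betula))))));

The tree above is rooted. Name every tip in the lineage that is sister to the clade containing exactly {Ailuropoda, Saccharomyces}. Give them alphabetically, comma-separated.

The clade containing exactly {Ailuropoda, Saccharomyces} attaches to the tree at the node subtending ((Pseudotsuga,Sciurus),(Saccharomyces,Ailuropoda)).
The other lineage descending from that same node — the sister group — is (Pseudotsuga,Sciurus); its 2 tips in alphabetical order are the answer.

Pseudotsuga, Sciurus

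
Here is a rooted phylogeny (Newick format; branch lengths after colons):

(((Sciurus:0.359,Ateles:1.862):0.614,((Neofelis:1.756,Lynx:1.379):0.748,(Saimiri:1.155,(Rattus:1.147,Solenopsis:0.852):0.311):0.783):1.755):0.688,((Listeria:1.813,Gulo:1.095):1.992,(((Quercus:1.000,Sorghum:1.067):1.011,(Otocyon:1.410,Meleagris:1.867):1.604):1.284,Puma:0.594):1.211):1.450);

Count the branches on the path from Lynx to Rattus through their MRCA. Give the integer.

The MRCA of Lynx and Rattus is the node subtending ((Neofelis,Lynx),(Saimiri,(Rattus,Solenopsis))).
From Lynx up to that node: 2 branches. From Rattus up to the same node: 3 branches. Total: 2 + 3 = 5.

5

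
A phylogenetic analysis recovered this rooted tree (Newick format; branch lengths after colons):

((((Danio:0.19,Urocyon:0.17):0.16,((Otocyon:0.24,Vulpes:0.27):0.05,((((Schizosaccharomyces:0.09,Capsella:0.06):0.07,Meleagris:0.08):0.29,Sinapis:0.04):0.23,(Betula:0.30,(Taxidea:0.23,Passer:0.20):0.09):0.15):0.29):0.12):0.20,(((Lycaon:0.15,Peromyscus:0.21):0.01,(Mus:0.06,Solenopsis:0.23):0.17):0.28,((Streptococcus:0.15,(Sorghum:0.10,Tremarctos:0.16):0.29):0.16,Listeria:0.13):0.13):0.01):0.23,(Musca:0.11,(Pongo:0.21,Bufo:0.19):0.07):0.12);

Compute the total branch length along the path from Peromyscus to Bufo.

1.12

The path runs Peromyscus → … → MRCA → … → Bufo; the MRCA is the root of the tree.
Branch lengths along that path: 0.21 + 0.01 + 0.28 + 0.01 + 0.23 + 0.12 + 0.07 + 0.19 = 1.12.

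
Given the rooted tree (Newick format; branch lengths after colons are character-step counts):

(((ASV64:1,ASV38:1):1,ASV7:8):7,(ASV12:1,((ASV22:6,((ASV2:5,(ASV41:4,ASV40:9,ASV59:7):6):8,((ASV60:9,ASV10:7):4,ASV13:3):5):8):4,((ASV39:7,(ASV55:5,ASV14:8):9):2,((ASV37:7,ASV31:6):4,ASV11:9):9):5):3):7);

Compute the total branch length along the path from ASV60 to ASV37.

55

The path runs ASV60 → … → MRCA → … → ASV37; the MRCA is the node subtending ((ASV22,((ASV2,(ASV41,ASV40,ASV59)),((ASV60,ASV10),ASV13))),((ASV39,(ASV55,ASV14)),((ASV37,ASV31),ASV11))).
Branch lengths along that path: 9 + 4 + 5 + 8 + 4 + 5 + 9 + 4 + 7 = 55.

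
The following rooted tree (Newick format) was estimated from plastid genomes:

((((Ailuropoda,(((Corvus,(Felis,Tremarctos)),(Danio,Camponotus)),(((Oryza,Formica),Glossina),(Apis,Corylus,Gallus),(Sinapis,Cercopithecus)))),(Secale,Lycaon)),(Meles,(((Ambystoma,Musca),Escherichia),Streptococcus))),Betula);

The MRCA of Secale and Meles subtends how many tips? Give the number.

The MRCA of Secale and Meles is the node subtending (((Ailuropoda,(((Corvus,(Felis,Tremarctos)),(Danio,Camponotus)),(((Oryza,Formica),Glossina),(Apis,Corylus,Gallus),(Sinapis,Cercopithecus)))),(Secale,Lycaon)),(Meles,(((Ambystoma,Musca),Escherichia),Streptococcus))).
That clade contains 21 terminal taxa: Ailuropoda, Ambystoma, Apis, Camponotus, Cercopithecus, Corvus, Corylus, Danio, Escherichia, Felis, Formica, Gallus, Glossina, Lycaon, Meles, Musca, Oryza, Secale, Sinapis, Streptococcus, Tremarctos.

21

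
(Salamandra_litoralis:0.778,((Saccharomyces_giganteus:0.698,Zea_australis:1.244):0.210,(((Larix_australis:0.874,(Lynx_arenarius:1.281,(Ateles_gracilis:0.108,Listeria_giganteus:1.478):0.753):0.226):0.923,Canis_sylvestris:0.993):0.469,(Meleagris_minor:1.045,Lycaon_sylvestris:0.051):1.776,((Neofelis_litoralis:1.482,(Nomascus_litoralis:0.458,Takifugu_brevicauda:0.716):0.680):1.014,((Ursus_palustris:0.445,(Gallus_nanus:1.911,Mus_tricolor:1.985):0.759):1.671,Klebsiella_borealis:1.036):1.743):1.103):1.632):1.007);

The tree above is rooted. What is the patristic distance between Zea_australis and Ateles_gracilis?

5.565

The path runs Zea_australis → … → MRCA → … → Ateles_gracilis; the MRCA is the node subtending ((Saccharomyces_giganteus,Zea_australis),(((Larix_australis,(Lynx_arenarius,(Ateles_gracilis,Listeria_giganteus))),Canis_sylvestris),(Meleagris_minor,Lycaon_sylvestris),((Neofelis_litoralis,(Nomascus_litoralis,Takifugu_brevicauda)),((Ursus_palustris,(Gallus_nanus,Mus_tricolor)),Klebsiella_borealis)))).
Branch lengths along that path: 1.244 + 0.210 + 1.632 + 0.469 + 0.923 + 0.226 + 0.753 + 0.108 = 5.565.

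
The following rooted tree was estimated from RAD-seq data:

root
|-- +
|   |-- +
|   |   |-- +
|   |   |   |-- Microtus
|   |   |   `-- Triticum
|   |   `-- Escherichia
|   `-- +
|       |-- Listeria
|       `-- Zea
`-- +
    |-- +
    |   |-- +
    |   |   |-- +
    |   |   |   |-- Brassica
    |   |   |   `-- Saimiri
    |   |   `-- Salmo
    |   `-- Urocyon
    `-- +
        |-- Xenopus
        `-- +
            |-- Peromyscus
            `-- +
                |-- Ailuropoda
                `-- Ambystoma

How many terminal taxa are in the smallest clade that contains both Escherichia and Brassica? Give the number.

13

The MRCA of Escherichia and Brassica is the root, so the clade is the entire tree.
That clade contains 13 terminal taxa: Ailuropoda, Ambystoma, Brassica, Escherichia, Listeria, Microtus, Peromyscus, Saimiri, Salmo, Triticum, Urocyon, Xenopus, Zea.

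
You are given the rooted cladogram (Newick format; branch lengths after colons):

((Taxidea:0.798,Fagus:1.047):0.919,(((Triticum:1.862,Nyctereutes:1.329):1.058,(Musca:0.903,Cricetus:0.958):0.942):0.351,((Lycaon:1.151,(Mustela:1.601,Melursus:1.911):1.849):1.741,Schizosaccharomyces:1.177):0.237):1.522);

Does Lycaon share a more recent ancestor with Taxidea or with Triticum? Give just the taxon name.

Triticum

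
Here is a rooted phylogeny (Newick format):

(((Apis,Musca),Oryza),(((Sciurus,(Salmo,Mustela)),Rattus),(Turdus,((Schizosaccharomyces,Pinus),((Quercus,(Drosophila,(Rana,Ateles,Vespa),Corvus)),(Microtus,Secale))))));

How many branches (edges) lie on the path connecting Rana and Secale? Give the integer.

The MRCA of Rana and Secale is the node subtending ((Quercus,(Drosophila,(Rana,Ateles,Vespa),Corvus)),(Microtus,Secale)).
From Rana up to that node: 4 branches. From Secale up to the same node: 2 branches. Total: 4 + 2 = 6.

6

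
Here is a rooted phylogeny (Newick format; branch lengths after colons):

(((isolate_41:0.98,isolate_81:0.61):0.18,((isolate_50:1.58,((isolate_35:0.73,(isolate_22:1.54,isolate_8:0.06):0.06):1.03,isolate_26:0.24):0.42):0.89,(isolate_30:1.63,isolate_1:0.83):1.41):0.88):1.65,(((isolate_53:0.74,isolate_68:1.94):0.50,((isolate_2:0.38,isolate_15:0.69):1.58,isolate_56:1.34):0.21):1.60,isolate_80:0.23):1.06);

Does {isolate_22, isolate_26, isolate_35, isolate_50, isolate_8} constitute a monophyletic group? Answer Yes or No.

The most recent common ancestor of these taxa subtends (isolate_50,((isolate_35,(isolate_22,isolate_8)),isolate_26)).
That clade has exactly 5 tips — every listed taxon and nothing else — so the group is monophyletic.

Yes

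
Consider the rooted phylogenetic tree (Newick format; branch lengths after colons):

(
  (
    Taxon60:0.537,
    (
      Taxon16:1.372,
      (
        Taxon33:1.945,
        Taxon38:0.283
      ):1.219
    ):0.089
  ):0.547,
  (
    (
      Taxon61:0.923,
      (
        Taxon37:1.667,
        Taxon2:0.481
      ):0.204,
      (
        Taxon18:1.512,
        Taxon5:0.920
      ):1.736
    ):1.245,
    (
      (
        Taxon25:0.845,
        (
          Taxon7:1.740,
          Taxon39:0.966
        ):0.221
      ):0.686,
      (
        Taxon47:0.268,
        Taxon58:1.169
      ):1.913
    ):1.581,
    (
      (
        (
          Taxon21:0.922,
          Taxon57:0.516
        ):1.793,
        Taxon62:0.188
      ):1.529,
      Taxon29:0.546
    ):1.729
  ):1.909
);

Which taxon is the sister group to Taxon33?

Taxon33 attaches to the tree at the node subtending (Taxon33,Taxon38).
The other lineage descending from that same node — the sister group — is the single tip Taxon38.

Taxon38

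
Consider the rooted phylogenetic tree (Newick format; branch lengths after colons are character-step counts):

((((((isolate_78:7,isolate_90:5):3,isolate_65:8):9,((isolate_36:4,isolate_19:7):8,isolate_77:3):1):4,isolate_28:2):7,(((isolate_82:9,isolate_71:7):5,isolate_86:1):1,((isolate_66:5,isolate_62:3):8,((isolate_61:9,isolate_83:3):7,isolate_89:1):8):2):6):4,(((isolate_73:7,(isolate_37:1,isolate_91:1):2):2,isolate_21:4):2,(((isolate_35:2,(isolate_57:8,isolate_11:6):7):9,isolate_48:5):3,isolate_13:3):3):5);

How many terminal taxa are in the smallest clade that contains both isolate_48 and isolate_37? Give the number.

The MRCA of isolate_48 and isolate_37 is the node subtending (((isolate_73,(isolate_37,isolate_91)),isolate_21),(((isolate_35,(isolate_57,isolate_11)),isolate_48),isolate_13)).
That clade contains 9 terminal taxa: isolate_11, isolate_13, isolate_21, isolate_35, isolate_37, isolate_48, isolate_57, isolate_73, isolate_91.

9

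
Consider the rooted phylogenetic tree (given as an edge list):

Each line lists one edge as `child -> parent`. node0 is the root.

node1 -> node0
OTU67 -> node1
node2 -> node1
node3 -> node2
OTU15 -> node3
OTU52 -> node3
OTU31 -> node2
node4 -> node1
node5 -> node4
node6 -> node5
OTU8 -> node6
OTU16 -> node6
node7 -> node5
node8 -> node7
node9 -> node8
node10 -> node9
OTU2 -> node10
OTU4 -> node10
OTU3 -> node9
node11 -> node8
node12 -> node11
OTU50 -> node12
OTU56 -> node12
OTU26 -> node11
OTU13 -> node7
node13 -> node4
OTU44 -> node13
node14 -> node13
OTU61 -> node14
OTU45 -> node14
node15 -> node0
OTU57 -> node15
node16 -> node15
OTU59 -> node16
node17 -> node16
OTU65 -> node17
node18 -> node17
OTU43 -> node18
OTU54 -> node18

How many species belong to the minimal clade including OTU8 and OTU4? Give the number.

9

The MRCA of OTU8 and OTU4 is the node subtending ((OTU8,OTU16),((((OTU2,OTU4),OTU3),((OTU50,OTU56),OTU26)),OTU13)).
That clade contains 9 terminal taxa: OTU13, OTU16, OTU2, OTU26, OTU3, OTU4, OTU50, OTU56, OTU8.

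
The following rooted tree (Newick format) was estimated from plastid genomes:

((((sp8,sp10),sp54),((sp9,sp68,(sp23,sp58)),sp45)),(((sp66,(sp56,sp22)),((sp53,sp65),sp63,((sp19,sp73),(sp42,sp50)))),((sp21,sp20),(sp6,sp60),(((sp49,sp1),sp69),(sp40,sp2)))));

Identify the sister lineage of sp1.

sp49

sp1 attaches to the tree at the node subtending (sp49,sp1).
The other lineage descending from that same node — the sister group — is the single tip sp49.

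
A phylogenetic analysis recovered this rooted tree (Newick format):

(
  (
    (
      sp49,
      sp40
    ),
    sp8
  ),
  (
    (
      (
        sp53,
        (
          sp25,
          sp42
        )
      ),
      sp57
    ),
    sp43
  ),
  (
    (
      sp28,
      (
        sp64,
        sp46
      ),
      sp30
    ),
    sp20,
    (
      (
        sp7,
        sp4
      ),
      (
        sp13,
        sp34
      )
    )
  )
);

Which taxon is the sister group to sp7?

sp7 attaches to the tree at the node subtending (sp7,sp4).
The other lineage descending from that same node — the sister group — is the single tip sp4.

sp4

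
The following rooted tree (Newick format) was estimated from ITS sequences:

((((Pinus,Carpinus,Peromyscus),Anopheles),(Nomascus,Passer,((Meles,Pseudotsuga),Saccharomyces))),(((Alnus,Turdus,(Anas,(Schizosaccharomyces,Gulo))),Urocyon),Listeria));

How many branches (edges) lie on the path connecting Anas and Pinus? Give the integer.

The MRCA of Anas and Pinus is the root of the tree.
From Anas up to that node: 5 branches. From Pinus up to the same node: 4 branches. Total: 5 + 4 = 9.

9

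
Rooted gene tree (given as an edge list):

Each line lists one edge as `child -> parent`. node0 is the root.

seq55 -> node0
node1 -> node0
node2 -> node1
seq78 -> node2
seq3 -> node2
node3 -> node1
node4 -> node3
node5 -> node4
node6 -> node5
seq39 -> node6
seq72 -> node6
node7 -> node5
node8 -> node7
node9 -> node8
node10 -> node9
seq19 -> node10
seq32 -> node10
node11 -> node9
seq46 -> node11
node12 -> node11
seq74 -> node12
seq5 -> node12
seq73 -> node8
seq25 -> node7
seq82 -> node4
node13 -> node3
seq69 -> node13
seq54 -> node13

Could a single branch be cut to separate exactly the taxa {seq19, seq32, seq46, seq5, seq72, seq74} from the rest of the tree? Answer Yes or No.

The MRCA of the listed taxa subtends ((seq39,seq72),((((seq19,seq32),(seq46,(seq74,seq5))),seq73),seq25)).
That clade also contains seq25, seq39, seq73, which are not in the proposed group, so the group is not monophyletic.

No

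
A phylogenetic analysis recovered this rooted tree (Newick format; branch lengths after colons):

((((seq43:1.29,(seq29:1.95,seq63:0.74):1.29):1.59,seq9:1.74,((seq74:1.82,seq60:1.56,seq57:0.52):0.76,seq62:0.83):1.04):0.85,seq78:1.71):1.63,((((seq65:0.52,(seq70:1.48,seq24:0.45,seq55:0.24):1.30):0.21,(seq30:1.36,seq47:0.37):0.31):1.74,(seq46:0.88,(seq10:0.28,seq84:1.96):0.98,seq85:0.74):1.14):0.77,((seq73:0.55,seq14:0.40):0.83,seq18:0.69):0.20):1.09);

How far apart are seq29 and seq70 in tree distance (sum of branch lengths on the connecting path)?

The path runs seq29 → … → MRCA → … → seq70; the MRCA is the root of the tree.
Branch lengths along that path: 1.95 + 1.29 + 1.59 + 0.85 + 1.63 + 1.09 + 0.77 + 1.74 + 0.21 + 1.30 + 1.48 = 13.90.

13.90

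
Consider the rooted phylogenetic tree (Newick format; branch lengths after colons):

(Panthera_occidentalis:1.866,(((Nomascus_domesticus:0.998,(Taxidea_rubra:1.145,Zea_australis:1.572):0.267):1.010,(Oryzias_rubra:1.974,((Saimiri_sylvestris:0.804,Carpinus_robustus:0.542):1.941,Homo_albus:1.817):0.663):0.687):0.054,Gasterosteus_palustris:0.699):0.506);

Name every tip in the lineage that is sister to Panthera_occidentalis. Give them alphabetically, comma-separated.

Panthera_occidentalis attaches directly to the root of the tree.
The other lineage descending from that same node — the sister group — is (((Nomascus_domesticus,(Taxidea_rubra,Zea_australis)),(Oryzias_rubra,((Saimiri_sylvestris,Carpinus_robustus),Homo_albus))),Gasterosteus_palustris); its 8 tips in alphabetical order are the answer.

Carpinus_robustus, Gasterosteus_palustris, Homo_albus, Nomascus_domesticus, Oryzias_rubra, Saimiri_sylvestris, Taxidea_rubra, Zea_australis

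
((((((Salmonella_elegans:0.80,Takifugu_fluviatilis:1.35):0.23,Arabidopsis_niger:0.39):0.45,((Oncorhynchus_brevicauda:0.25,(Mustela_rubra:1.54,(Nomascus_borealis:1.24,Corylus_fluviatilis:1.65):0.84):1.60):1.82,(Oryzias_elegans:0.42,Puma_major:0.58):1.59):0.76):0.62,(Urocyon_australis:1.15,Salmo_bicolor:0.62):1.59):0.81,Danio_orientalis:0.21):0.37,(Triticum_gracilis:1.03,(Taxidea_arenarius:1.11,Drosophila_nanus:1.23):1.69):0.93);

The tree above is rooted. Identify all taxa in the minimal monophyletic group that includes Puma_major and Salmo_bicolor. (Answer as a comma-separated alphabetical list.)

Tracing Puma_major: it sits inside (Oryzias_elegans,Puma_major).
Tracing Salmo_bicolor: it sits inside (Urocyon_australis,Salmo_bicolor).
The smallest clade enclosing both is ((((Salmonella_elegans,Takifugu_fluviatilis),Arabidopsis_niger),((Oncorhynchus_brevicauda,(Mustela_rubra,(Nomascus_borealis,Corylus_fluviatilis))),(Oryzias_elegans,Puma_major))),(Urocyon_australis,Salmo_bicolor)); the answer is its 11 terminal taxa in alphabetical order.

Arabidopsis_niger, Corylus_fluviatilis, Mustela_rubra, Nomascus_borealis, Oncorhynchus_brevicauda, Oryzias_elegans, Puma_major, Salmo_bicolor, Salmonella_elegans, Takifugu_fluviatilis, Urocyon_australis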